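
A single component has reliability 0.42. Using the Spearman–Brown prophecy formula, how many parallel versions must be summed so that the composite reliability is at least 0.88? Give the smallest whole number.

k ≥ ρ*(1−ρ₁)/(ρ₁(1−ρ*)) = 0.88·0.58 / (0.42·0.12) = 10.127.
Smallest integer k = 11.

11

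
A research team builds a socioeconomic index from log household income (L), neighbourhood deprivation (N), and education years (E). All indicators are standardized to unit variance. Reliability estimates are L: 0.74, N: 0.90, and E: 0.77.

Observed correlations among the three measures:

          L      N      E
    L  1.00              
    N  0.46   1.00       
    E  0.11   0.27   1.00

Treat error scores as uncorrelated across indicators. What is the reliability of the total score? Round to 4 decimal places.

Var(L+N+E) = 3 + 2·[0.46 + 0.11 + 0.27] = 3 + 1.68 = 4.68.
With uncorrelated errors the cross-covariances are all true-score covariance, so they carry over unchanged; only the diagonal terms shrink to ρᵢσᵢ².
True-score variance = [0.74 + 0.90 + 0.77] + 1.68 = 2.41 + 1.68 = 4.09.
Reliability = 4.09 / 4.68 = 0.8739.

0.8739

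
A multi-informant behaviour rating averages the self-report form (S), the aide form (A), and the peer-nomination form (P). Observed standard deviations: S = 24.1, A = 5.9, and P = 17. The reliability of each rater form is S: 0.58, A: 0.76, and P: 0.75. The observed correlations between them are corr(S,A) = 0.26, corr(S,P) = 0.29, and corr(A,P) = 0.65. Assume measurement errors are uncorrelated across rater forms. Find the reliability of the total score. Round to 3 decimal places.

Var(S+A+P) = 24.1² + 5.9² + 17² + 2·[24.1·5.9·0.26 + 24.1·17·0.29 + 5.9·17·0.65] = 904.62 + 441.955 = 1346.57.
With uncorrelated errors the cross-covariances are all true-score covariance, so they carry over unchanged; only the diagonal terms shrink to ρᵢσᵢ².
True-score variance = [24.1²·0.58 + 5.9²·0.76 + 17²·0.75] + 441.955 = 580.075 + 441.955 = 1022.03.
Reliability = 1022.03 / 1346.57 = 0.759.

0.759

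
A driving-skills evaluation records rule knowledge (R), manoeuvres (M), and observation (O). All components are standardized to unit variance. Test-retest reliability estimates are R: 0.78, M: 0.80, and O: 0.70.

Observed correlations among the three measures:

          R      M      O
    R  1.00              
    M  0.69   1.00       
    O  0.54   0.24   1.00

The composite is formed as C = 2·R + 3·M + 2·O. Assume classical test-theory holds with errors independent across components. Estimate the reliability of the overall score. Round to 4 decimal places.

Var(C) = 2² + 3² + 2² + 2·[6·0.69 + 4·0.54 + 6·0.24] = 17 + 15.48 = 32.48.
Under uncorrelated errors the observed covariances equal the true-score covariances, so only the own-variance terms attenuate.
True-score variance = [2²·0.78 + 3²·0.80 + 2²·0.70] + 15.48 = 13.12 + 15.48 = 28.6.
Reliability = 28.6 / 32.48 = 0.8805.

0.8805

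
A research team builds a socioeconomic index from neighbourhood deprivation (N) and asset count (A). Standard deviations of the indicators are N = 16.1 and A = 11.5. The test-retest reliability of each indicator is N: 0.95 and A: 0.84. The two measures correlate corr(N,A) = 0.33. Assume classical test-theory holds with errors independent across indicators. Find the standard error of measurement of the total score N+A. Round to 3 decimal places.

Var(total) = 391.46 + 122.199 = 513.659.
True-score variance = 357.339 + 122.199 = 479.538, so reliability = 0.9336.
Error variance = 513.659 − 479.538 = 34.1205; SEM = √34.1205 = 5.841.

5.841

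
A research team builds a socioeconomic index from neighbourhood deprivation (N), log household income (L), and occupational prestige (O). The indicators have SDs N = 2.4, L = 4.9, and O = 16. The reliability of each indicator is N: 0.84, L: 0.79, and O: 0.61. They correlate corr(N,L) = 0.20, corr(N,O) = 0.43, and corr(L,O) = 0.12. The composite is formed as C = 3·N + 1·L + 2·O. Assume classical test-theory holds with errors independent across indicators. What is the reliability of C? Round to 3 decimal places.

Var(C) = 3²·2.4² + 4.9² + 2²·16² + 2·[3·2.4·4.9·0.20 + 6·2.4·16·0.43 + 2·4.9·16·0.12] = 1099.85 + 249.888 = 1349.74.
With uncorrelated errors the cross-covariances are all true-score covariance, so they carry over unchanged; only the diagonal terms shrink to ρᵢσᵢ².
True-score variance = [3²·2.4²·0.84 + 4.9²·0.79 + 2²·16²·0.61] + 249.888 = 687.154 + 249.888 = 937.042.
Reliability = 937.042 / 1349.74 = 0.694.

0.694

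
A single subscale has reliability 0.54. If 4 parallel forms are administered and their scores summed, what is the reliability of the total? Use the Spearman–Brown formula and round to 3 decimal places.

ρ_k = kρ / (1 + (k−1)ρ) = 4·0.54 / (1 + 3·0.54) = 2.160 / 2.620 = 0.824.

0.824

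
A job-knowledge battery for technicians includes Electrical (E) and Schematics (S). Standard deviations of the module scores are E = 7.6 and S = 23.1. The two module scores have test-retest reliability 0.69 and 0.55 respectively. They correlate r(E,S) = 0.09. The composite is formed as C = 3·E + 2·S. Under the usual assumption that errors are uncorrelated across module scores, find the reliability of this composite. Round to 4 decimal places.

0.6056

Var(C) = 3²·7.6² + 2²·23.1² + 2·[6·7.6·23.1·0.09] = 2654.28 + 189.605 = 2843.88.
Because errors are independent across components, Cov(Tᵢ,Tⱼ) = Cov(Xᵢ,Xⱼ); the off-diagonal part of the true-score variance is the same as above.
True-score variance = [3²·7.6²·0.69 + 2²·23.1²·0.55] + 189.605 = 1532.63 + 189.605 = 1722.24.
Reliability = 1722.24 / 2843.88 = 0.6056.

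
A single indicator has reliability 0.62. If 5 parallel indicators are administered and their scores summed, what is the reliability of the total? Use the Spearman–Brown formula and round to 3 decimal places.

0.891

ρ_k = kρ / (1 + (k−1)ρ) = 5·0.62 / (1 + 4·0.62) = 3.100 / 3.480 = 0.891.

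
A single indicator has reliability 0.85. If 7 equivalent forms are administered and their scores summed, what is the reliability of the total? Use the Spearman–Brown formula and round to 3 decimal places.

0.975

ρ_k = kρ / (1 + (k−1)ρ) = 7·0.85 / (1 + 6·0.85) = 5.950 / 6.100 = 0.975.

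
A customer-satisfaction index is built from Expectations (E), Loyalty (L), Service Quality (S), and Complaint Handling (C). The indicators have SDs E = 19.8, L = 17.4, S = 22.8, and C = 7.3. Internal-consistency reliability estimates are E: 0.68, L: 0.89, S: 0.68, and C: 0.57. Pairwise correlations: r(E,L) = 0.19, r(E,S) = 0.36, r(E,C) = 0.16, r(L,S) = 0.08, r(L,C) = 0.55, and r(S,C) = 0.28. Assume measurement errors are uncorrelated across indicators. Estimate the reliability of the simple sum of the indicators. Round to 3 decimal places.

Var(E+L+S+C) = 19.8² + 17.4² + 22.8² + 7.3² + 2·[19.8·17.4·0.19 + 19.8·22.8·0.36 + 19.8·7.3·0.16 + 17.4·22.8·0.08 + 17.4·7.3·0.55 + 22.8·7.3·0.28] = 1267.93 + 798.611 = 2066.54.
Because errors are independent across components, Cov(Tᵢ,Tⱼ) = Cov(Xᵢ,Xⱼ); the off-diagonal part of the true-score variance is the same as above.
True-score variance = [19.8²·0.68 + 17.4²·0.89 + 22.8²·0.68 + 7.3²·0.57] + 798.611 = 919.91 + 798.611 = 1718.52.
Reliability = 1718.52 / 2066.54 = 0.832.

0.832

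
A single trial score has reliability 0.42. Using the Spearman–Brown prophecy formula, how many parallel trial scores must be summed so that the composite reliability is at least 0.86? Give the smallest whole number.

k ≥ ρ*(1−ρ₁)/(ρ₁(1−ρ*)) = 0.86·0.58 / (0.42·0.14) = 8.483.
Smallest integer k = 9.

9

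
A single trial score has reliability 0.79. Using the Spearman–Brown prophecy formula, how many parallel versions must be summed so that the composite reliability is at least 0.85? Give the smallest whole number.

k ≥ ρ*(1−ρ₁)/(ρ₁(1−ρ*)) = 0.85·0.21 / (0.79·0.15) = 1.506.
Smallest integer k = 2.

2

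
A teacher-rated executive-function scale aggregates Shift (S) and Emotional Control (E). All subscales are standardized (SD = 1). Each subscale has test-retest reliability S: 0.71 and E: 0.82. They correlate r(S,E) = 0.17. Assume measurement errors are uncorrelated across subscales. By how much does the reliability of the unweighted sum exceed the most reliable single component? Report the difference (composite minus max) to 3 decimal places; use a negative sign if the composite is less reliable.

-0.021

Var(sum) = 2 + 0.34 = 2.34; true-score variance = 1.53 + 0.34 = 1.87; composite reliability = 0.7991.
Max component reliability = 0.8200.
Difference = 0.7991 − 0.8200 = -0.021.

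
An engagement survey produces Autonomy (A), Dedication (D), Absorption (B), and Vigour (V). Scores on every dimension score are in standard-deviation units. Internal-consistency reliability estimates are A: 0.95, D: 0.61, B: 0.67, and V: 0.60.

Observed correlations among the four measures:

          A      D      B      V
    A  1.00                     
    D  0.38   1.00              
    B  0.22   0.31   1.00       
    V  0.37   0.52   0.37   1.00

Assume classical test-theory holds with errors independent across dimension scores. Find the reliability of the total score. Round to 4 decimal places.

Var(A+D+B+V) = 4 + 2·[0.38 + 0.22 + 0.37 + 0.31 + 0.52 + 0.37] = 4 + 4.34 = 8.34.
With uncorrelated errors the cross-covariances are all true-score covariance, so they carry over unchanged; only the diagonal terms shrink to ρᵢσᵢ².
True-score variance = [0.95 + 0.61 + 0.67 + 0.60] + 4.34 = 2.83 + 4.34 = 7.17.
Reliability = 7.17 / 8.34 = 0.8597.

0.8597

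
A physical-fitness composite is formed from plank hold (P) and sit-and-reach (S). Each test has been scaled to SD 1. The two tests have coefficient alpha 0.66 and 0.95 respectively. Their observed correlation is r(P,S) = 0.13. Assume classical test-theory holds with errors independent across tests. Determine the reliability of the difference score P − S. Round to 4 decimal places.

0.7759

Var(P−S) = 1 + 1 − 2·0.13 = 2 − 0.26 = 1.74.
Under uncorrelated errors the observed covariances equal the true-score covariances, so only the own-variance terms attenuate.
True-score variance = [0.66 + 0.95] − 0.26 = 1.61 − 0.26 = 1.35.
Reliability = 1.35 / 1.74 = 0.7759.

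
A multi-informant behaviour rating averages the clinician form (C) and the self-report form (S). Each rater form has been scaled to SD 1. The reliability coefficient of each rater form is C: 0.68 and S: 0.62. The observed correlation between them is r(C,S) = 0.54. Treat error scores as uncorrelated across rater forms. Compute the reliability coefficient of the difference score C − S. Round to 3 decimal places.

0.239

Var(C−S) = 1 + 1 − 2·0.54 = 2 − 1.08 = 0.92.
Under uncorrelated errors the observed covariances equal the true-score covariances, so only the own-variance terms attenuate.
True-score variance = [0.68 + 0.62] − 1.08 = 1.3 − 1.08 = 0.22.
Reliability = 0.22 / 0.92 = 0.239.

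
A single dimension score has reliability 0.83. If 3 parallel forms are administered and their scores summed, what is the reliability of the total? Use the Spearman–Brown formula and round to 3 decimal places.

ρ_k = kρ / (1 + (k−1)ρ) = 3·0.83 / (1 + 2·0.83) = 2.490 / 2.660 = 0.936.

0.936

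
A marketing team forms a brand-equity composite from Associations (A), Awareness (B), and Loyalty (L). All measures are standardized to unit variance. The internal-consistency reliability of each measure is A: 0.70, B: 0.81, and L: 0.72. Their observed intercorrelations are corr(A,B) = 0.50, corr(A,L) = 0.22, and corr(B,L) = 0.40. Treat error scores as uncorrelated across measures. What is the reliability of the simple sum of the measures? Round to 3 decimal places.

Var(A+B+L) = 3 + 2·[0.50 + 0.22 + 0.40] = 3 + 2.24 = 5.24.
With uncorrelated errors the cross-covariances are all true-score covariance, so they carry over unchanged; only the diagonal terms shrink to ρᵢσᵢ².
True-score variance = [0.70 + 0.81 + 0.72] + 2.24 = 2.23 + 2.24 = 4.47.
Reliability = 4.47 / 5.24 = 0.853.

0.853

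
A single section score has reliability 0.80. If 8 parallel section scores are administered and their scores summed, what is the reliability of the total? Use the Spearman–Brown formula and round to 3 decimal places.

ρ_k = kρ / (1 + (k−1)ρ) = 8·0.80 / (1 + 7·0.80) = 6.400 / 6.600 = 0.970.

0.970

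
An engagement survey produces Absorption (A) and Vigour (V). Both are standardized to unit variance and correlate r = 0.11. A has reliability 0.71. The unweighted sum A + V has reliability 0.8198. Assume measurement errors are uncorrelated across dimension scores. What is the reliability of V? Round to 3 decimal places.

Var(A+V) = 2 + 2·0.11 = 2.220.
True-score variance = ρ_A + ρ_V + 2·0.11, so 0.8198 = (0.71 + ρ_V + 0.22) / 2.220.
ρ_V = 0.8198·2.220 − 0.71 − 0.22 = 0.890.

0.890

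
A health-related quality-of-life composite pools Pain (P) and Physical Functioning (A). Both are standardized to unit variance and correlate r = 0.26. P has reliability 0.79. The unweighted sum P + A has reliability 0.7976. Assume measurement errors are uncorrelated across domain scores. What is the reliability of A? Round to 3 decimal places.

0.700

Var(P+A) = 2 + 2·0.26 = 2.520.
True-score variance = ρ_P + ρ_A + 2·0.26, so 0.7976 = (0.79 + ρ_A + 0.52) / 2.520.
ρ_A = 0.7976·2.520 − 0.79 − 0.52 = 0.700.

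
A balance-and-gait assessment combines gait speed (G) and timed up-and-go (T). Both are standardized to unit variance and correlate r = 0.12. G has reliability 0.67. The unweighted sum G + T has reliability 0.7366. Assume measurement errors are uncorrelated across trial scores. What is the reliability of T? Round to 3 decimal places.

Var(G+T) = 2 + 2·0.12 = 2.240.
True-score variance = ρ_G + ρ_T + 2·0.12, so 0.7366 = (0.67 + ρ_T + 0.24) / 2.240.
ρ_T = 0.7366·2.240 − 0.67 − 0.24 = 0.740.

0.740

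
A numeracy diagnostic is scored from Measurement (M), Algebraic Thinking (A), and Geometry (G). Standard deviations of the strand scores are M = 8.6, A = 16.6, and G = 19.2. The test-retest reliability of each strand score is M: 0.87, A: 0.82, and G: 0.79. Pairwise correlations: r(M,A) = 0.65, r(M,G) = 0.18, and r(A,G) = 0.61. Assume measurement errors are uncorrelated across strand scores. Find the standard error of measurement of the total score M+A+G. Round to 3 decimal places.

11.689

Var(total) = 718.16 + 633.87 = 1352.03.
True-score variance = 581.53 + 633.87 = 1215.4, so reliability = 0.8989.
Error variance = 1352.03 − 1215.4 = 136.63; SEM = √136.63 = 11.689.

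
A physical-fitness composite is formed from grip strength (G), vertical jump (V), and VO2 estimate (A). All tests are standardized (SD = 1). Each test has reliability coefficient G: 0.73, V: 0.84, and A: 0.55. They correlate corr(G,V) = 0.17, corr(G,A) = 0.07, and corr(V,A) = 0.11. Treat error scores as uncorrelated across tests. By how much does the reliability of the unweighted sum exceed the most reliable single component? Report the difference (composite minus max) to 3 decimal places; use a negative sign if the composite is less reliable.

Var(sum) = 3 + 0.7 = 3.7; true-score variance = 2.12 + 0.7 = 2.82; composite reliability = 0.7622.
Max component reliability = 0.8400.
Difference = 0.7622 − 0.8400 = -0.078.

-0.078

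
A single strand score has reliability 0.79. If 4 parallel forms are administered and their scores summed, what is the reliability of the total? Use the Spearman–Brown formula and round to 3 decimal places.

ρ_k = kρ / (1 + (k−1)ρ) = 4·0.79 / (1 + 3·0.79) = 3.160 / 3.370 = 0.938.

0.938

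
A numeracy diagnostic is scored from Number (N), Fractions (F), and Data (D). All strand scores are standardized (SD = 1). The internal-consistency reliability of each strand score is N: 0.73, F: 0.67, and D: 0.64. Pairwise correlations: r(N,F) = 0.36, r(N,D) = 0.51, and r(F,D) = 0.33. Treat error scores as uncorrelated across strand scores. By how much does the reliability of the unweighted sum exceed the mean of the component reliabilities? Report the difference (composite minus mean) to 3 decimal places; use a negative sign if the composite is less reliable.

0.142

Var(sum) = 3 + 2.4 = 5.4; true-score variance = 2.04 + 2.4 = 4.44; composite reliability = 0.8222.
Mean component reliability = 0.6800.
Difference = 0.8222 − 0.6800 = 0.142.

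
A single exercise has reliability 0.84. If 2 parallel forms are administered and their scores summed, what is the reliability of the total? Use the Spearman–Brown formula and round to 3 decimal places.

0.913

ρ_k = kρ / (1 + (k−1)ρ) = 2·0.84 / (1 + 1·0.84) = 1.680 / 1.840 = 0.913.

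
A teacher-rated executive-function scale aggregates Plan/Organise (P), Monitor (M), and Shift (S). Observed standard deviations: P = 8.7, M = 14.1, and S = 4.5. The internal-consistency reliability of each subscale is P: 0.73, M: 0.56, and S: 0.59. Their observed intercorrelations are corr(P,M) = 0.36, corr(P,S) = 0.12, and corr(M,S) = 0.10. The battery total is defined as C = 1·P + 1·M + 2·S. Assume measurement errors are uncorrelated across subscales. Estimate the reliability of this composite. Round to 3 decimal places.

0.711

Var(C) = 8.7² + 14.1² + 2²·4.5² + 2·[8.7·14.1·0.36 + 2·8.7·4.5·0.12 + 2·14.1·4.5·0.10] = 355.5 + 132.494 = 487.994.
Because errors are independent across components, Cov(Tᵢ,Tⱼ) = Cov(Xᵢ,Xⱼ); the off-diagonal part of the true-score variance is the same as above.
True-score variance = [8.7²·0.73 + 14.1²·0.56 + 2²·4.5²·0.59] + 132.494 = 214.377 + 132.494 = 346.872.
Reliability = 346.872 / 487.994 = 0.711.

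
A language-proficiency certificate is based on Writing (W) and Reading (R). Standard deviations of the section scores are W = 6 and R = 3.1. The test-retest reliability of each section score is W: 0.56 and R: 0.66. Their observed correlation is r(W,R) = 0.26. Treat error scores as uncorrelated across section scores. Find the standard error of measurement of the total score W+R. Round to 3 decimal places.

Var(total) = 45.61 + 9.672 = 55.282.
True-score variance = 26.5026 + 9.672 = 36.1746, so reliability = 0.6544.
Error variance = 55.282 − 36.1746 = 19.1074; SEM = √19.1074 = 4.371.

4.371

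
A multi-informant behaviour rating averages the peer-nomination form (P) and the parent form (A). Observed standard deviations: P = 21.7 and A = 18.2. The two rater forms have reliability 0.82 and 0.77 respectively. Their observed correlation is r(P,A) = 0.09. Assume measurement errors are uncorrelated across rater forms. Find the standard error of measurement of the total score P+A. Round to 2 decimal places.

12.69

Var(total) = 802.13 + 71.0892 = 873.219.
True-score variance = 641.185 + 71.0892 = 712.274, so reliability = 0.8157.
Error variance = 873.219 − 712.274 = 160.945; SEM = √160.945 = 12.69.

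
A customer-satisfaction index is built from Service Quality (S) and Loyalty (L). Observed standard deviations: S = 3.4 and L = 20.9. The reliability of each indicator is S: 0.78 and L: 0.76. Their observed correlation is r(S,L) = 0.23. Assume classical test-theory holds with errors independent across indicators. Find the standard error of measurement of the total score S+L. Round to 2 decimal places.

Var(total) = 448.37 + 32.6876 = 481.058.
True-score variance = 340.992 + 32.6876 = 373.68, so reliability = 0.7768.
Error variance = 481.058 − 373.68 = 107.378; SEM = √107.378 = 10.36.

10.36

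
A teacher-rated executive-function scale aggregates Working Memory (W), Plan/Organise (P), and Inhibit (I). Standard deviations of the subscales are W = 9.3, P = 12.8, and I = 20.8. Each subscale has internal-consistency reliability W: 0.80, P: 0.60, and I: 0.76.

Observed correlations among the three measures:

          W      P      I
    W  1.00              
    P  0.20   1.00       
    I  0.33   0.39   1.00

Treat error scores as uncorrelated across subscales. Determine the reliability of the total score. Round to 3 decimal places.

0.825

Var(W+P+I) = 9.3² + 12.8² + 20.8² + 2·[9.3·12.8·0.20 + 9.3·20.8·0.33 + 12.8·20.8·0.39] = 682.97 + 382.954 = 1065.92.
Because errors are independent across components, Cov(Tᵢ,Tⱼ) = Cov(Xᵢ,Xⱼ); the off-diagonal part of the true-score variance is the same as above.
True-score variance = [9.3²·0.80 + 12.8²·0.60 + 20.8²·0.76] + 382.954 = 496.302 + 382.954 = 879.256.
Reliability = 879.256 / 1065.92 = 0.825.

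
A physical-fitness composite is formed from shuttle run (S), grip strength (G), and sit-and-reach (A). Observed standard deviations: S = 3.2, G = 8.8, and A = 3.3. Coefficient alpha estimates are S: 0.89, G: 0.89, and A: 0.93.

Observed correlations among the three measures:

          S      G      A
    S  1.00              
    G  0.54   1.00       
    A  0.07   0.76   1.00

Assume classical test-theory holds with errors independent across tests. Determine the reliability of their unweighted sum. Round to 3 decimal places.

Var(S+G+A) = 3.2² + 8.8² + 3.3² + 2·[3.2·8.8·0.54 + 3.2·3.3·0.07 + 8.8·3.3·0.76] = 98.57 + 76.032 = 174.602.
With uncorrelated errors the cross-covariances are all true-score covariance, so they carry over unchanged; only the diagonal terms shrink to ρᵢσᵢ².
True-score variance = [3.2²·0.89 + 8.8²·0.89 + 3.3²·0.93] + 76.032 = 88.1629 + 76.032 = 164.195.
Reliability = 164.195 / 174.602 = 0.940.

0.940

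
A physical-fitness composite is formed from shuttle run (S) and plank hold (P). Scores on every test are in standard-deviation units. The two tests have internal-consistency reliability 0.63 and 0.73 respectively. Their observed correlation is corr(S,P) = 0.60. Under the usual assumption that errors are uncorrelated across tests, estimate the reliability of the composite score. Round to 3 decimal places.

0.800

Var(S+P) = 2 + 2·[0.60] = 2 + 1.2 = 3.2.
With uncorrelated errors the cross-covariances are all true-score covariance, so they carry over unchanged; only the diagonal terms shrink to ρᵢσᵢ².
True-score variance = [0.63 + 0.73] + 1.2 = 1.36 + 1.2 = 2.56.
Reliability = 2.56 / 3.2 = 0.800.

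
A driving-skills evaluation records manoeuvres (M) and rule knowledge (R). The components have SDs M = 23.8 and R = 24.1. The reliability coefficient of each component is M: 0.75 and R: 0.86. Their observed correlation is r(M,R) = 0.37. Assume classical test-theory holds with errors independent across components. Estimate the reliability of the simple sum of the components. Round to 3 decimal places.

0.858

Var(M+R) = 23.8² + 24.1² + 2·[23.8·24.1·0.37] = 1147.25 + 424.449 = 1571.7.
Under uncorrelated errors the observed covariances equal the true-score covariances, so only the own-variance terms attenuate.
True-score variance = [23.8²·0.75 + 24.1²·0.86] + 424.449 = 924.327 + 424.449 = 1348.78.
Reliability = 1348.78 / 1571.7 = 0.858.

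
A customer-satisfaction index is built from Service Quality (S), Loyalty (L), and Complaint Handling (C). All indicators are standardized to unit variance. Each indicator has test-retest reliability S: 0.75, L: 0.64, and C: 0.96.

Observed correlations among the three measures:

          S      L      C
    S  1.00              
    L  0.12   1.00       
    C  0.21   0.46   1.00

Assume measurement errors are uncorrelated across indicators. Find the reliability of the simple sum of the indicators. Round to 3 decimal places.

Var(S+L+C) = 3 + 2·[0.12 + 0.21 + 0.46] = 3 + 1.58 = 4.58.
Because errors are independent across components, Cov(Tᵢ,Tⱼ) = Cov(Xᵢ,Xⱼ); the off-diagonal part of the true-score variance is the same as above.
True-score variance = [0.75 + 0.64 + 0.96] + 1.58 = 2.35 + 1.58 = 3.93.
Reliability = 3.93 / 4.58 = 0.858.

0.858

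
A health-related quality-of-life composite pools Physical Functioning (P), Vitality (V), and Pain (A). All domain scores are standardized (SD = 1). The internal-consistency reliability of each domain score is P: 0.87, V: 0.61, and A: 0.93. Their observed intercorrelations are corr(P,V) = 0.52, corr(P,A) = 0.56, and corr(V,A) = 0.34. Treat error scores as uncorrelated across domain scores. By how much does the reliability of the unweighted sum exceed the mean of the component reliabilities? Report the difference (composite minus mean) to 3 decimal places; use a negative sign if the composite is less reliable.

Var(sum) = 3 + 2.84 = 5.84; true-score variance = 2.41 + 2.84 = 5.25; composite reliability = 0.8990.
Mean component reliability = 0.8033.
Difference = 0.8990 − 0.8033 = 0.096.

0.096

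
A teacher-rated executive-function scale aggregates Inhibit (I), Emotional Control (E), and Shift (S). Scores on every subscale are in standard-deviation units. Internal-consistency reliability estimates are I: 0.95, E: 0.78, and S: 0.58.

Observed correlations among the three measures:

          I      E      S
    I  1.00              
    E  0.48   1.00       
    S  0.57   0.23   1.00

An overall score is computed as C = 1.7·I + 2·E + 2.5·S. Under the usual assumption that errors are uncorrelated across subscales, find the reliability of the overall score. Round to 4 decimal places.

Var(C) = 1.7² + 2² + 2.5² + 2·[3.4·0.48 + 4.25·0.57 + 5·0.23] = 13.14 + 10.409 = 23.549.
With uncorrelated errors the cross-covariances are all true-score covariance, so they carry over unchanged; only the diagonal terms shrink to ρᵢσᵢ².
True-score variance = [1.7²·0.95 + 2²·0.78 + 2.5²·0.58] + 10.409 = 9.4905 + 10.409 = 19.8995.
Reliability = 19.8995 / 23.549 = 0.8450.

0.8450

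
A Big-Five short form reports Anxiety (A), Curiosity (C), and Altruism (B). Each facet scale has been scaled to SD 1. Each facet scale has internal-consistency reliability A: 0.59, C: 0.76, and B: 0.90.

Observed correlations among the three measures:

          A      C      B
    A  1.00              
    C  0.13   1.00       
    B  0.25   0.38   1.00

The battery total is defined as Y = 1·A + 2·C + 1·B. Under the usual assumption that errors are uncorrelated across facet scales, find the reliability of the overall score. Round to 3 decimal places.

Var(Y) = 1 + 2² + 1 + 2·[2·0.13 + 0.25 + 2·0.38] = 6 + 2.54 = 8.54.
Under uncorrelated errors the observed covariances equal the true-score covariances, so only the own-variance terms attenuate.
True-score variance = [0.59 + 2²·0.76 + 0.90] + 2.54 = 4.53 + 2.54 = 7.07.
Reliability = 7.07 / 8.54 = 0.828.

0.828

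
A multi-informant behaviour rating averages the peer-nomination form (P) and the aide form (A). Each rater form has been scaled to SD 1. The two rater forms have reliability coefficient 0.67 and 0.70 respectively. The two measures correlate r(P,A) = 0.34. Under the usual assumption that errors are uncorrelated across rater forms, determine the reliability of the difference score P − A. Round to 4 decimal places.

Var(P−A) = 1 + 1 − 2·0.34 = 2 − 0.68 = 1.32.
With uncorrelated errors the cross-covariances are all true-score covariance, so they carry over unchanged; only the diagonal terms shrink to ρᵢσᵢ².
True-score variance = [0.67 + 0.70] − 0.68 = 1.37 − 0.68 = 0.69.
Reliability = 0.69 / 1.32 = 0.5227.

0.5227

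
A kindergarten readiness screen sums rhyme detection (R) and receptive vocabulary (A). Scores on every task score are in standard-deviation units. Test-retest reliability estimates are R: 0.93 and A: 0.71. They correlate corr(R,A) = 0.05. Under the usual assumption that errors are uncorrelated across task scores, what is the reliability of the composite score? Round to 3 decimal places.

0.829

Var(R+A) = 2 + 2·[0.05] = 2 + 0.1 = 2.1.
Under uncorrelated errors the observed covariances equal the true-score covariances, so only the own-variance terms attenuate.
True-score variance = [0.93 + 0.71] + 0.1 = 1.64 + 0.1 = 1.74.
Reliability = 1.74 / 2.1 = 0.829.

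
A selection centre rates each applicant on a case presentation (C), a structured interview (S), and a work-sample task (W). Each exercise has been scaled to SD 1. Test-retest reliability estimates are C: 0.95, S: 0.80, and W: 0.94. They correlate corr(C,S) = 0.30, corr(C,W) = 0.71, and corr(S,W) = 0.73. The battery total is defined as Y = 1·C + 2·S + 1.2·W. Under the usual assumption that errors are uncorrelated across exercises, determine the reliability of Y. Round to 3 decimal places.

0.927

Var(Y) = 1 + 2² + 1.2² + 2·[2·0.30 + 1.2·0.71 + 2.4·0.73] = 6.44 + 6.408 = 12.848.
With uncorrelated errors the cross-covariances are all true-score covariance, so they carry over unchanged; only the diagonal terms shrink to ρᵢσᵢ².
True-score variance = [0.95 + 2²·0.80 + 1.2²·0.94] + 6.408 = 5.5036 + 6.408 = 11.9116.
Reliability = 11.9116 / 12.848 = 0.927.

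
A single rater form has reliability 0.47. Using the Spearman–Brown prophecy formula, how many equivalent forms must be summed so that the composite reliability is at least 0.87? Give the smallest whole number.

8

k ≥ ρ*(1−ρ₁)/(ρ₁(1−ρ*)) = 0.87·0.53 / (0.47·0.13) = 7.547.
Smallest integer k = 8.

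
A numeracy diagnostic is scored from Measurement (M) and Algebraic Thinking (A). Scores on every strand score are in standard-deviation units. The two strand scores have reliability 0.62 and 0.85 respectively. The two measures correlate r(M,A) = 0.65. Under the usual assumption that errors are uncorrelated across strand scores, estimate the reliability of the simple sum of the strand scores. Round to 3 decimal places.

0.839

Var(M+A) = 2 + 2·[0.65] = 2 + 1.3 = 3.3.
Because errors are independent across components, Cov(Tᵢ,Tⱼ) = Cov(Xᵢ,Xⱼ); the off-diagonal part of the true-score variance is the same as above.
True-score variance = [0.62 + 0.85] + 1.3 = 1.47 + 1.3 = 2.77.
Reliability = 2.77 / 3.3 = 0.839.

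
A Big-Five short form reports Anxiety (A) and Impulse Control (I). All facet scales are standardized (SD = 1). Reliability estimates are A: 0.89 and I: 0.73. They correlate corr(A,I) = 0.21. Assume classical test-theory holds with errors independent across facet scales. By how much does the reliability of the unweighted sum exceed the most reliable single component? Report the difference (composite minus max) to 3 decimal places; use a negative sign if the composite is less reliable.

-0.047

Var(sum) = 2 + 0.42 = 2.42; true-score variance = 1.62 + 0.42 = 2.04; composite reliability = 0.8430.
Max component reliability = 0.8900.
Difference = 0.8430 − 0.8900 = -0.047.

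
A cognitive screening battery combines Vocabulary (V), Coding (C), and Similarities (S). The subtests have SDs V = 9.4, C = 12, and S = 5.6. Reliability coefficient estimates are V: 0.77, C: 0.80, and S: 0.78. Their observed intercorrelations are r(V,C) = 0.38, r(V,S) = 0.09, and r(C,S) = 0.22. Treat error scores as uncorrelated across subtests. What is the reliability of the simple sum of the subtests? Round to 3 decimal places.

0.856

Var(V+C+S) = 9.4² + 12² + 5.6² + 2·[9.4·12·0.38 + 9.4·5.6·0.09 + 12·5.6·0.22] = 263.72 + 124.771 = 388.491.
With uncorrelated errors the cross-covariances are all true-score covariance, so they carry over unchanged; only the diagonal terms shrink to ρᵢσᵢ².
True-score variance = [9.4²·0.77 + 12²·0.80 + 5.6²·0.78] + 124.771 = 207.698 + 124.771 = 332.469.
Reliability = 332.469 / 388.491 = 0.856.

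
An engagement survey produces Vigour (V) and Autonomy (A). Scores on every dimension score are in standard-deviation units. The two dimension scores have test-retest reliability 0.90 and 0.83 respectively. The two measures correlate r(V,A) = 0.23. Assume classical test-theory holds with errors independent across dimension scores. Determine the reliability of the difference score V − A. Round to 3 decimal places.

Var(V−A) = 1 + 1 − 2·0.23 = 2 − 0.46 = 1.54.
Under uncorrelated errors the observed covariances equal the true-score covariances, so only the own-variance terms attenuate.
True-score variance = [0.90 + 0.83] − 0.46 = 1.73 − 0.46 = 1.27.
Reliability = 1.27 / 1.54 = 0.825.

0.825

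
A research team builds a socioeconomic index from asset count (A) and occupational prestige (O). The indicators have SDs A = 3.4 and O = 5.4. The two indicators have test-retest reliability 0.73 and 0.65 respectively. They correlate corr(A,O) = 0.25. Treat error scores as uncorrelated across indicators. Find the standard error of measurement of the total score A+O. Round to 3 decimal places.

3.651

Var(total) = 40.72 + 9.18 = 49.9.
True-score variance = 27.3928 + 9.18 = 36.5728, so reliability = 0.7329.
Error variance = 49.9 − 36.5728 = 13.3272; SEM = √13.3272 = 3.651.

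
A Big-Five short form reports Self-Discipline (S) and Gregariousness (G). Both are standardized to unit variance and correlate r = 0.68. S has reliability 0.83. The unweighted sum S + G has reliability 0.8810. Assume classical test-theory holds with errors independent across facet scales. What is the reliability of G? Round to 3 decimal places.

0.770

Var(S+G) = 2 + 2·0.68 = 3.360.
True-score variance = ρ_S + ρ_G + 2·0.68, so 0.8810 = (0.83 + ρ_G + 1.36) / 3.360.
ρ_G = 0.8810·3.360 − 0.83 − 1.36 = 0.770.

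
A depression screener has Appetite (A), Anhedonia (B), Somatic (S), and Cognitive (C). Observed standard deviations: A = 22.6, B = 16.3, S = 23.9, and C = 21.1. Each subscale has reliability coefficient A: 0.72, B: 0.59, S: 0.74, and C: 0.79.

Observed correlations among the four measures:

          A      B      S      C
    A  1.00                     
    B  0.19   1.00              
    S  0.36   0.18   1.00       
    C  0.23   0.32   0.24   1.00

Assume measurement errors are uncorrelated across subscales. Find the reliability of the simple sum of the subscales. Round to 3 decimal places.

0.843

Var(A+B+S+C) = 22.6² + 16.3² + 23.9² + 21.1² + 2·[22.6·16.3·0.19 + 22.6·23.9·0.36 + 22.6·21.1·0.23 + 16.3·23.9·0.18 + 16.3·21.1·0.32 + 23.9·21.1·0.24] = 1792.87 + 1350.66 = 3143.53.
With uncorrelated errors the cross-covariances are all true-score covariance, so they carry over unchanged; only the diagonal terms shrink to ρᵢσᵢ².
True-score variance = [22.6²·0.72 + 16.3²·0.59 + 23.9²·0.74 + 21.1²·0.79] + 1350.66 = 1298.92 + 1350.66 = 2649.58.
Reliability = 2649.58 / 3143.53 = 0.843.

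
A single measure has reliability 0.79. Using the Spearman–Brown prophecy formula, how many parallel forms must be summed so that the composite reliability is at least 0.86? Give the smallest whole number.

k ≥ ρ*(1−ρ₁)/(ρ₁(1−ρ*)) = 0.86·0.21 / (0.79·0.14) = 1.633.
Smallest integer k = 2.

2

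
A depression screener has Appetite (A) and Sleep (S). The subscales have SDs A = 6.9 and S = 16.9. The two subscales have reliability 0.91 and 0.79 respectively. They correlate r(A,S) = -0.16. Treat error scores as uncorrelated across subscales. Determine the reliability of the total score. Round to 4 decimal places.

Var(A+S) = 6.9² + 16.9² + 2·[6.9·16.9·(-0.16)] = 333.22 − 37.3152 = 295.905.
With uncorrelated errors the cross-covariances are all true-score covariance, so they carry over unchanged; only the diagonal terms shrink to ρᵢσᵢ².
True-score variance = [6.9²·0.91 + 16.9²·0.79] − 37.3152 = 268.957 − 37.3152 = 231.642.
Reliability = 231.642 / 295.905 = 0.7828.

0.7828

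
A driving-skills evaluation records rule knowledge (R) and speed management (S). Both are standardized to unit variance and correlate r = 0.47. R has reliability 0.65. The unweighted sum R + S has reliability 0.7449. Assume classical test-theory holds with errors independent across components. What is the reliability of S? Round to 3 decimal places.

0.600

Var(R+S) = 2 + 2·0.47 = 2.940.
True-score variance = ρ_R + ρ_S + 2·0.47, so 0.7449 = (0.65 + ρ_S + 0.94) / 2.940.
ρ_S = 0.7449·2.940 − 0.65 − 0.94 = 0.600.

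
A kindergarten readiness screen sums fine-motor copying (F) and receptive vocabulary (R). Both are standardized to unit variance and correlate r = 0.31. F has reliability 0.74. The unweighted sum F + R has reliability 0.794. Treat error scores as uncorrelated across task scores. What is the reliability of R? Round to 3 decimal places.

0.720

Var(F+R) = 2 + 2·0.31 = 2.620.
True-score variance = ρ_F + ρ_R + 2·0.31, so 0.794 = (0.74 + ρ_R + 0.62) / 2.620.
ρ_R = 0.794·2.620 − 0.74 − 0.62 = 0.720.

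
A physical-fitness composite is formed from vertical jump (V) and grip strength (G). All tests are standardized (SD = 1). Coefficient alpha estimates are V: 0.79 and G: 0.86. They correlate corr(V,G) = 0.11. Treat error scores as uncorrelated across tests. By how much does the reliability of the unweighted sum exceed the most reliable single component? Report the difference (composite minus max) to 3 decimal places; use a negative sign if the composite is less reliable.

Var(sum) = 2 + 0.22 = 2.22; true-score variance = 1.65 + 0.22 = 1.87; composite reliability = 0.8423.
Max component reliability = 0.8600.
Difference = 0.8423 − 0.8600 = -0.018.

-0.018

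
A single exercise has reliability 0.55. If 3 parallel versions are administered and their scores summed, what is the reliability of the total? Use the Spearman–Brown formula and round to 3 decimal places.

ρ_k = kρ / (1 + (k−1)ρ) = 3·0.55 / (1 + 2·0.55) = 1.650 / 2.100 = 0.786.

0.786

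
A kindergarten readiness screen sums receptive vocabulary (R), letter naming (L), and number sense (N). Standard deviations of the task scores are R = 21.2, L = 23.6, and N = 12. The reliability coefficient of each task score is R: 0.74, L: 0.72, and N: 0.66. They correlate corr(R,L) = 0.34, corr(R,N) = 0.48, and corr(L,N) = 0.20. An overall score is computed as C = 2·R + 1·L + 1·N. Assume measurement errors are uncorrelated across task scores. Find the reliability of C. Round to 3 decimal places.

0.822

Var(C) = 2²·21.2² + 23.6² + 12² + 2·[2·21.2·23.6·0.34 + 2·21.2·12·0.48 + 23.6·12·0.20] = 2498.72 + 1282.16 = 3780.88.
With uncorrelated errors the cross-covariances are all true-score covariance, so they carry over unchanged; only the diagonal terms shrink to ρᵢσᵢ².
True-score variance = [2²·21.2²·0.74 + 23.6²·0.72 + 12²·0.66] + 1282.16 = 1826.39 + 1282.16 = 3108.56.
Reliability = 3108.56 / 3780.88 = 0.822.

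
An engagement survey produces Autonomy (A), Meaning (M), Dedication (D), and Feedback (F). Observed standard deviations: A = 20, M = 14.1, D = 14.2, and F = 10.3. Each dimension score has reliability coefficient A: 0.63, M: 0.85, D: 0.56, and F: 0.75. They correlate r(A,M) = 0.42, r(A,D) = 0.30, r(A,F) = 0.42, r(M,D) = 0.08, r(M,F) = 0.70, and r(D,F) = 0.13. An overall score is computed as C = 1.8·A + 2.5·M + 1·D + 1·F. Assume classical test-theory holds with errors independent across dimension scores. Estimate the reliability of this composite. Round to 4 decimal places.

0.8485

Var(C) = 1.8²·20² + 2.5²·14.1² + 14.2² + 10.3² + 2·[4.5·20·14.1·0.42 + 1.8·20·14.2·0.30 + 1.8·20·10.3·0.42 + 2.5·14.1·14.2·0.08 + 2.5·14.1·10.3·0.70 + 14.2·10.3·0.13] = 2846.29 + 2310.57 = 5156.87.
Because errors are independent across components, Cov(Tᵢ,Tⱼ) = Cov(Xᵢ,Xⱼ); the off-diagonal part of the true-score variance is the same as above.
True-score variance = [1.8²·20²·0.63 + 2.5²·14.1²·0.85 + 14.2²·0.56 + 10.3²·0.75] + 2310.57 = 2065.14 + 2310.57 = 4375.72.
Reliability = 4375.72 / 5156.87 = 0.8485.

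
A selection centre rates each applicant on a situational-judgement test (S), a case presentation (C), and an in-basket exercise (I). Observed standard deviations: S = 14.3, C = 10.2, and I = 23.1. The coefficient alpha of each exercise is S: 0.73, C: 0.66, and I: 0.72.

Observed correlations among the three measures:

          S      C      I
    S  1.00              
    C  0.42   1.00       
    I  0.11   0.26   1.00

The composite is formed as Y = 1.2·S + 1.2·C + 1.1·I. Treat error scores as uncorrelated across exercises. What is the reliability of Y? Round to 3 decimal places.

Var(Y) = 1.2²·14.3² + 1.2²·10.2² + 1.1²·23.1² + 2·[1.44·14.3·10.2·0.42 + 1.32·14.3·23.1·0.11 + 1.32·10.2·23.1·0.26] = 1089.95 + 434.09 = 1524.04.
With uncorrelated errors the cross-covariances are all true-score covariance, so they carry over unchanged; only the diagonal terms shrink to ρᵢσᵢ².
True-score variance = [1.2²·14.3²·0.73 + 1.2²·10.2²·0.66 + 1.1²·23.1²·0.72] + 434.09 = 778.721 + 434.09 = 1212.81.
Reliability = 1212.81 / 1524.04 = 0.796.

0.796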